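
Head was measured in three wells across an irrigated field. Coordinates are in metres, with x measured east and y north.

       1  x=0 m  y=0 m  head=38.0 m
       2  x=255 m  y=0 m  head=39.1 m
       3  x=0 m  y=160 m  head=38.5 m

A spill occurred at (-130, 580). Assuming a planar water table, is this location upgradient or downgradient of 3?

upgradient

∂h/∂x = (39.1 − 38.0) / (255 − 0) = +0.004314
∂h/∂y = (38.5 − 38.0) / (160 − 0) = +0.003125
Head at (-130, 580) = 38.0 + (+0.004314)·(-130) + (+0.003125)·(580) = 39.25 m.
That is higher than the 38.5 m at 3, so the point is upgradient.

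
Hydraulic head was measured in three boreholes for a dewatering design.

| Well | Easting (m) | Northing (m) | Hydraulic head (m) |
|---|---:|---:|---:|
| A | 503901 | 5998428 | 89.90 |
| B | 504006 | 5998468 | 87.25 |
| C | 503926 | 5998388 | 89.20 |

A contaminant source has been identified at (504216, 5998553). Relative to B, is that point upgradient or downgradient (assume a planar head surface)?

Three-point gradient (reference A): Δ to B = (105, 40, -2.65), Δ to C = (25, -40, -0.70).
∂h/∂x = -0.02577, ∂h/∂y = +0.001394 (det = -5200).
Head at (504216, 5998553) = 89.90 + (-0.02577)·(315) + (+0.001394)·(125) = 81.96 m.
That is lower than the 87.25 m at B, so the point is downgradient.

downgradient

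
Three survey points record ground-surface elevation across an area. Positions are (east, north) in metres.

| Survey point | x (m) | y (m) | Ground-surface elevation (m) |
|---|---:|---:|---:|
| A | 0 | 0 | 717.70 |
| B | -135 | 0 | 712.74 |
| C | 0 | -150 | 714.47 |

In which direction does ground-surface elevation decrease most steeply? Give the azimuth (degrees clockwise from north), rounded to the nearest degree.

∂z/∂x = (712.74 − 717.70) / (-135 − 0) = +0.03674
∂z/∂y = (714.47 − 717.70) / (-150 − 0) = +0.02153
Steepest decrease is along −∇f: components (-0.03674 E, -0.02153 N).
Azimuth = atan2(-0.03674, -0.02153) = 239.6° ≈ 240°.

240°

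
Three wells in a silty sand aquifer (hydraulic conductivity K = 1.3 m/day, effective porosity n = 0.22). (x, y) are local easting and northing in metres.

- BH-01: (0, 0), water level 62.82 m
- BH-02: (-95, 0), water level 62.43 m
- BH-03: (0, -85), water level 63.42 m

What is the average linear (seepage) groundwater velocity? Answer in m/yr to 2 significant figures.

18 m/yr

∂h/∂x = (62.43 − 62.82) / (-95 − 0) = +0.004105
∂h/∂y = (63.42 − 62.82) / (-85 − 0) = -0.007059
|∇h| = √(0.004105² + -0.007059²) = 0.008166
Seepage velocity v = K·i/n = 1.3 × 0.008166 / 0.22 = 0.04825 m/day = 17.62 m/yr.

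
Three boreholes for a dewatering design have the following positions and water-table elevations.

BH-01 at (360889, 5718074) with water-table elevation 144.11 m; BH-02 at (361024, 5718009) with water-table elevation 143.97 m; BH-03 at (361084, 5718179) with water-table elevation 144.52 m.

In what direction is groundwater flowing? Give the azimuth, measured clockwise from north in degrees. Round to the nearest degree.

188°

Taking BH-01 as reference: BH-02−BH-01 = (135, -65, -0.14); BH-03−BH-01 = (195, 105, +0.41).
Solve a·Δx + b·Δy = Δh: det = 135·105 − 195·(-65) = 26850.
∂h/∂x = [(-0.14)·105 − (+0.41)·(-65)] / 26850 = +0.0004451
∂h/∂y = [135·(+0.41) − 195·(-0.14)] / 26850 = +0.003078
Flow direction (−∇h) has components (-0.0004451 E, -0.003078 N).
Azimuth = atan2(E, N) = atan2(-0.0004451, -0.003078) = 188.2° ≈ 188°.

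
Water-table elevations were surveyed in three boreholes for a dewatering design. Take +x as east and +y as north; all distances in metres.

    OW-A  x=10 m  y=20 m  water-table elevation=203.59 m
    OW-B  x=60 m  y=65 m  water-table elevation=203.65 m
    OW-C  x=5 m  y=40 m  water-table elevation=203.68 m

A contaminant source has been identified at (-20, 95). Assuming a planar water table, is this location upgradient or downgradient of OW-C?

Differences from OW-A: to OW-B (Δx, Δy, Δh) = (50, 45, +0.06); to OW-C = (-5, 20, +0.09).
Determinant of the coordinate differences = 50·20 − (-5)·45 = 1225.
∂h/∂x = [(+0.06)·20 − (+0.09)·45] / 1225 = -0.002327
∂h/∂y = [50·(+0.09) − (-5)·(+0.06)] / 1225 = +0.003918
Head at (-20, 95) = 203.59 + (-0.002327)·(-30) + (+0.003918)·(75) = 203.95 m.
That is higher than the 203.68 m at OW-C, so the point is upgradient.

upgradient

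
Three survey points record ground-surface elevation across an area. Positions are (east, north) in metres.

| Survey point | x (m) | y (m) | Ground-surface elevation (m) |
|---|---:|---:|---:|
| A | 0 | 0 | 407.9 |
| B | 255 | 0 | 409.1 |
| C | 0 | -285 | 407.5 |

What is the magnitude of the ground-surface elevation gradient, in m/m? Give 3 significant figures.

∂z/∂x = (409.1 − 407.9) / (255 − 0) = +0.004706
∂z/∂y = (407.5 − 407.9) / (-285 − 0) = +0.001404
|∇f| = √(0.004706² + 0.001404²) = 0.004911 m/m

0.00491 m/m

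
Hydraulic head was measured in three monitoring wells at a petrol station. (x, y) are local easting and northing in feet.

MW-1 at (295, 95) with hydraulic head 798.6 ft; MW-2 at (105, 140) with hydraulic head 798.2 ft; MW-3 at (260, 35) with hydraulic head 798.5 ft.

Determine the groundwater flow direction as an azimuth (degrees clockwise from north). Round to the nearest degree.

260°

Three-point gradient (reference MW-1): Δ to MW-2 = (-190, 45, -0.4), Δ to MW-3 = (-35, -60, -0.1).
∂h/∂x = +0.002197, ∂h/∂y = +0.0003854 (det = 12975).
Flow direction (−∇h) has components (-0.002197 E, -0.0003854 N).
Azimuth = atan2(E, N) = atan2(-0.002197, -0.0003854) = 260.0° ≈ 260°.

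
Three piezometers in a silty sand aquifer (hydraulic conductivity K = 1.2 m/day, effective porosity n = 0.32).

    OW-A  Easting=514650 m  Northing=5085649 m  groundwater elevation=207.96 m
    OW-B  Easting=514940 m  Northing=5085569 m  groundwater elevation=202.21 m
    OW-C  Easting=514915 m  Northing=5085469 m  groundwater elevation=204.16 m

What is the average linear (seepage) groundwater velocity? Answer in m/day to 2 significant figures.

0.10 m/day

Differences from OW-A: to OW-B (Δx, Δy, Δh) = (290, -80, -5.75); to OW-C = (265, -180, -3.80).
Determinant of the coordinate differences = 290·(-180) − 265·(-80) = -31000.
∂h/∂x = [(-5.75)·(-180) − (-3.80)·(-80)] / -31000 = -0.02358
∂h/∂y = [290·(-3.80) − 265·(-5.75)] / -31000 = -0.01360
|∇h| = √(-0.02358² + -0.01360²) = 0.02722
Seepage velocity v = K·i/n = 1.2 × 0.02722 / 0.32 = 0.1021 m/day.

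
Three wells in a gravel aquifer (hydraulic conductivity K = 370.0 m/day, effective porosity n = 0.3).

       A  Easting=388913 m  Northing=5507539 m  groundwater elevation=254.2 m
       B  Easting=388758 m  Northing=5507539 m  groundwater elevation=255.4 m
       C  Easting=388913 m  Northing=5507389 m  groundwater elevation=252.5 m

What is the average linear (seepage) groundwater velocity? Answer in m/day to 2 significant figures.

∂h/∂x = (255.4 − 254.2) / (388758 − 388913) = -0.007742
∂h/∂y = (252.5 − 254.2) / (5507389 − 5507539) = +0.01133
|∇h| = √(-0.007742² + 0.01133²) = 0.01372
Seepage velocity v = K·i/n = 370.0 × 0.01372 / 0.3 = 16.92 m/day.

17 m/day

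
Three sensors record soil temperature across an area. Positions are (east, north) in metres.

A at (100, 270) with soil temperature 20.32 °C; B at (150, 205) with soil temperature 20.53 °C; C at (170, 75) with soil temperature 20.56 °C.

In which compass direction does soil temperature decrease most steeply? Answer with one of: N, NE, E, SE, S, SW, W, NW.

W

Taking A as reference: B−A = (50, -65, +0.21); C−A = (70, -195, +0.24).
Determinant of the coordinate differences = 50·(-195) − 70·(-65) = -5200.
∂T/∂x = [(+0.21)·(-195) − (+0.24)·(-65)] / -5200 = +0.004875
∂T/∂y = [50·(+0.24) − 70·(+0.21)] / -5200 = +0.0005192
Steepest decrease is along −∇f = (-0.004875 E, -0.0005192 N) → west.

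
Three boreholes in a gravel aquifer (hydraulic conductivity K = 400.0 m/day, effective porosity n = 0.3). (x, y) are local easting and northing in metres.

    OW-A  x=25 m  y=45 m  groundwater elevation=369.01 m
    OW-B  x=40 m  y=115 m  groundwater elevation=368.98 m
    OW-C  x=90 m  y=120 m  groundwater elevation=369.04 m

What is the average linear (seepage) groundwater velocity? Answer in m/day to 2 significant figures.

1.9 m/day

Differences from OW-A: to OW-B (Δx, Δy, Δh) = (15, 70, -0.03); to OW-C = (65, 75, +0.03).
Solve a·Δx + b·Δy = Δh: det = 15·75 − 65·70 = -3425.
∂h/∂x = [(-0.03)·75 − (+0.03)·70] / -3425 = +0.001270
∂h/∂y = [15·(+0.03) − 65·(-0.03)] / -3425 = -0.0007007
|∇h| = √(0.001270² + -0.0007007²) = 0.00145
Seepage velocity v = K·i/n = 400.0 × 0.00145 / 0.3 = 1.933 m/day.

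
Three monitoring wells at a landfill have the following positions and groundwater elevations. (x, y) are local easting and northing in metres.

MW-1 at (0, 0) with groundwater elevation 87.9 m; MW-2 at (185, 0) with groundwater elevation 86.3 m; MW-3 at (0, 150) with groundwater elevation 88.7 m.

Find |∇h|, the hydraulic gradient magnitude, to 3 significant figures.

0.0102

∂h/∂x = (86.3 − 87.9) / (185 − 0) = -0.008649
∂h/∂y = (88.7 − 87.9) / (150 − 0) = +0.005333
|∇h| = √(-0.008649² + 0.005333²) = 0.01016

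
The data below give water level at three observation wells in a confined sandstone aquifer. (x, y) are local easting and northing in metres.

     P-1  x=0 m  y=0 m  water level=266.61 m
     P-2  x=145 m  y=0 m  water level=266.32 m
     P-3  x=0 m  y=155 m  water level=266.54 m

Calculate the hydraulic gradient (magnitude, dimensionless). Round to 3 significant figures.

∂h/∂x = (266.32 − 266.61) / (145 − 0) = -0.002000
∂h/∂y = (266.54 − 266.61) / (155 − 0) = -0.0004516
|∇h| = √(-0.002000² + -0.0004516²) = 0.00205

0.00205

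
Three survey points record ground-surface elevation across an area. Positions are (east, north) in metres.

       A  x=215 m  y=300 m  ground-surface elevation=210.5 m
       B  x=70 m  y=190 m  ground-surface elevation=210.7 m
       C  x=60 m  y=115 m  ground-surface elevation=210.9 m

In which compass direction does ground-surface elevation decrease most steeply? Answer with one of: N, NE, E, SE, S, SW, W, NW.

Taking A as reference: B−A = (-145, -110, +0.2); C−A = (-155, -185, +0.4).
Solve a·Δx + b·Δy = Δz: det = (-145)·(-185) − (-155)·(-110) = 9775.
∂z/∂x = [(+0.2)·(-185) − (+0.4)·(-110)] / 9775 = +0.0007161
∂z/∂y = [(-145)·(+0.4) − (-155)·(+0.2)] / 9775 = -0.002762
Steepest decrease is along −∇f = (-0.0007161 E, +0.002762 N) → north.

N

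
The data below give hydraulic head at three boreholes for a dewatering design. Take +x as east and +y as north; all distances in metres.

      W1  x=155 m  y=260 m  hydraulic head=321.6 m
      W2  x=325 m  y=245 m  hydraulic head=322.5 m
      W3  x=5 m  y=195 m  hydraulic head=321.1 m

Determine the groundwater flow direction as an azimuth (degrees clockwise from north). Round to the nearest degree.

307°

With h = a·x + b·y + c and W1 as origin, the differences give:
  170·a + (-15)·b = +0.9
  (-150)·a + (-65)·b = -0.5
Eliminate b (×(-65) and ×(-15), subtract): -13300·a = -66.00 → a = ∂h/∂x = +0.004962
Back-substitute: b = ∂h/∂y = -0.003759.
Flow direction (−∇h) has components (-0.004962 E, +0.003759 N).
Azimuth = atan2(E, N) = atan2(-0.004962, +0.003759) = 307.1° ≈ 307°.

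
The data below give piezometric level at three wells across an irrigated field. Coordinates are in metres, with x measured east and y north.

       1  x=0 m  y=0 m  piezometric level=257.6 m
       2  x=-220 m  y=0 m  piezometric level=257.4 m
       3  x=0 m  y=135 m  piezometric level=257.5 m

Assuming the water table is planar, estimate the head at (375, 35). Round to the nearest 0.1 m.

257.9 m

∂h/∂x = (257.4 − 257.6) / (-220 − 0) = +0.0009091
∂h/∂y = (257.5 − 257.6) / (135 − 0) = -0.0007407
h(375, 35) = 257.6 + (+0.0009091)·(375) + (-0.0007407)·(35) = 257.6 +0.341 -0.026 = 257.915 m.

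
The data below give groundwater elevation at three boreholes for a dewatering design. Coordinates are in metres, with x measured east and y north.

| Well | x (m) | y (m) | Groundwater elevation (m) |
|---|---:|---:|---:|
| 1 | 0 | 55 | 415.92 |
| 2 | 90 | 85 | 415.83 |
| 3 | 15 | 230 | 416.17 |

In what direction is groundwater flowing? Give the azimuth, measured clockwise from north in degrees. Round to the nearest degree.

Three-point gradient (reference 1): Δ to 2 = (90, 30, -0.09), Δ to 3 = (15, 175, +0.25).
∂h/∂x = -0.001520, ∂h/∂y = +0.001559 (det = 15300).
Flow direction (−∇h) has components (+0.001520 E, -0.001559 N).
Azimuth = atan2(E, N) = atan2(+0.001520, -0.001559) = 135.7° ≈ 136°.

136°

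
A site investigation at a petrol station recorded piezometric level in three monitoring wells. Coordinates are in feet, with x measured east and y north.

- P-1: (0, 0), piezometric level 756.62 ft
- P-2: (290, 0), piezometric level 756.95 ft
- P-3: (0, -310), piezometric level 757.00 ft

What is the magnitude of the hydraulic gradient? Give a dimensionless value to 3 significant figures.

∂h/∂x = (756.95 − 756.62) / (290 − 0) = +0.001138
∂h/∂y = (757.00 − 756.62) / (-310 − 0) = -0.001226
|∇h| = √(0.001138² + -0.001226²) = 0.001673

0.00167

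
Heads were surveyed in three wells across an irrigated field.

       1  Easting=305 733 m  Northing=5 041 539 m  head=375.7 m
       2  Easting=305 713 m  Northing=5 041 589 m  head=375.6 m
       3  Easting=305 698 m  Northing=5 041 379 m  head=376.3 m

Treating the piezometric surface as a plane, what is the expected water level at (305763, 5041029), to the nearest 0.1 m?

Differences from 1: to 2 (Δx, Δy, Δh) = (-20, 50, -0.1); to 3 = (-35, -160, +0.6).
Solve a·Δx + b·Δy = Δh: det = (-20)·(-160) − (-35)·50 = 4950.
∂h/∂x = [(-0.1)·(-160) − (+0.6)·50] / 4950 = -0.002828
∂h/∂y = [(-20)·(+0.6) − (-35)·(-0.1)] / 4950 = -0.003131
h(305763, 5041029) = 375.7 + (-0.002828)·(30) + (-0.003131)·(-510) = 375.7 -0.085 +1.597 = 377.212 m.

377.2 m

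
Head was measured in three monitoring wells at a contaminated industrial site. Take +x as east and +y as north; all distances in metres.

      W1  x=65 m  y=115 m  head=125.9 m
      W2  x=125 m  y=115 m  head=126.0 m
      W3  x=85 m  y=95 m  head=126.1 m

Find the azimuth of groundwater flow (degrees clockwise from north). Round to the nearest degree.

Differences from W1: to W2 (Δx, Δy, Δh) = (60, 0, +0.1); to W3 = (20, -20, +0.2).
Determinant of the coordinate differences = 60·(-20) − 20·0 = -1200.
∂h/∂x = [(+0.1)·(-20) − (+0.2)·0] / -1200 = +0.001667
∂h/∂y = [60·(+0.2) − 20·(+0.1)] / -1200 = -0.008333
Flow direction (−∇h) has components (-0.001667 E, +0.008333 N).
Azimuth = atan2(E, N) = atan2(-0.001667, +0.008333) = 348.7° ≈ 349°.

349°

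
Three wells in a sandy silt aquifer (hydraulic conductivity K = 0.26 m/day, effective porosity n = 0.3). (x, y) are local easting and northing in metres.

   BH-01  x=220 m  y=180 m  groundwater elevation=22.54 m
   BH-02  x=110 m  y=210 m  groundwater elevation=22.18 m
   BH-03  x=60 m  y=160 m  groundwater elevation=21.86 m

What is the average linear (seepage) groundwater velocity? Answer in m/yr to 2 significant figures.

1.5 m/yr

Three-point gradient (reference BH-01): Δ to BH-02 = (-110, 30, -0.36), Δ to BH-03 = (-160, -20, -0.68).
∂h/∂x = +0.003943, ∂h/∂y = +0.002457 (det = 7000).
|∇h| = √(0.003943² + 0.002457²) = 0.004646
Seepage velocity v = K·i/n = 0.26 × 0.004646 / 0.3 = 0.004027 m/day = 1.471 m/yr.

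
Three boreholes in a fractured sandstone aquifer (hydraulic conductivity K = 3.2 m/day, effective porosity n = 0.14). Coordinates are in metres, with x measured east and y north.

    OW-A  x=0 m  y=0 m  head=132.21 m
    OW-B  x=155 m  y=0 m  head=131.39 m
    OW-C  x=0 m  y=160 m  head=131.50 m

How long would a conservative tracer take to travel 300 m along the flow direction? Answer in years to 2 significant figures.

5.2 years

∂h/∂x = (131.39 − 132.21) / (155 − 0) = -0.005290
∂h/∂y = (131.50 − 132.21) / (160 − 0) = -0.004438
|∇h| = √(-0.005290² + -0.004438²) = 0.006905
Seepage velocity v = K·i/n = 3.2 × 0.006905 / 0.14 = 0.1578 m/day.
t = 300 / 0.1578 = 1901 days = 5.2 years.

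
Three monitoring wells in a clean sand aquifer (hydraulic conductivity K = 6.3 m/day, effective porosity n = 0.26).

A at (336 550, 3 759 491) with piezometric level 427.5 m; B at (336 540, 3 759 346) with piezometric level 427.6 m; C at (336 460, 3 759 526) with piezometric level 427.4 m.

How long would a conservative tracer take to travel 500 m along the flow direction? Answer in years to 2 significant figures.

Differences from A: to B (Δx, Δy, Δh) = (-10, -145, +0.1); to C = (-90, 35, -0.1).
Solve a·Δx + b·Δy = Δh: det = (-10)·35 − (-90)·(-145) = -13400.
∂h/∂x = [(+0.1)·35 − (-0.1)·(-145)] / -13400 = +0.0008209
∂h/∂y = [(-10)·(-0.1) − (-90)·(+0.1)] / -13400 = -0.0007463
|∇h| = √(0.0008209² + -0.0007463²) = 0.001109
Seepage velocity v = K·i/n = 6.3 × 0.001109 / 0.26 = 0.02687 m/day.
t = 500 / 0.02687 = 1.861e+04 days = 51 years.

51 years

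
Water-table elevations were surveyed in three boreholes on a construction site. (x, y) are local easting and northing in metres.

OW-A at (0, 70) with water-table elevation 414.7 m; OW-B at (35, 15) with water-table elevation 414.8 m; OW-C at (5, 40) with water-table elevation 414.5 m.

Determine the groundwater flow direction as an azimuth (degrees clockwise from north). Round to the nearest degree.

242°

Differences from OW-A: to OW-B (Δx, Δy, Δh) = (35, -55, +0.1); to OW-C = (5, -30, -0.2).
Determinant of the coordinate differences = 35·(-30) − 5·(-55) = -775.
∂h/∂x = [(+0.1)·(-30) − (-0.2)·(-55)] / -775 = +0.01806
∂h/∂y = [35·(-0.2) − 5·(+0.1)] / -775 = +0.009677
Flow direction (−∇h) has components (-0.01806 E, -0.009677 N).
Azimuth = atan2(E, N) = atan2(-0.01806, -0.009677) = 241.8° ≈ 242°.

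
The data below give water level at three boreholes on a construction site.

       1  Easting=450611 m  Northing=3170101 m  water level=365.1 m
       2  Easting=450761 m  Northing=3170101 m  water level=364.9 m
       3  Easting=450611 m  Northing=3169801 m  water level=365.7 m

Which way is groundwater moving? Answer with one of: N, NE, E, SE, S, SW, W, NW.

NE

∂h/∂x = (364.9 − 365.1) / (450761 − 450611) = -0.001333
∂h/∂y = (365.7 − 365.1) / (3169801 − 3170101) = -0.002000
Flow = −∇h = (+0.001333 east, +0.002000 north), which points northeast.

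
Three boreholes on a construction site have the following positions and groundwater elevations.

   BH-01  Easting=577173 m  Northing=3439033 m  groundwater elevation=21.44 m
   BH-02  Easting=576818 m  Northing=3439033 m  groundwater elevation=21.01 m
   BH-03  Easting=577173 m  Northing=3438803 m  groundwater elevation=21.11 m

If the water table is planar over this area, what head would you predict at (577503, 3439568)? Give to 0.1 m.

∂h/∂x = (21.01 − 21.44) / (576818 − 577173) = +0.001211
∂h/∂y = (21.11 − 21.44) / (3438803 − 3439033) = +0.001435
h(577503, 3439568) = 21.44 + (+0.001211)·(330) + (+0.001435)·(535) = 21.44 +0.400 +0.768 = 22.607 m.

22.6 m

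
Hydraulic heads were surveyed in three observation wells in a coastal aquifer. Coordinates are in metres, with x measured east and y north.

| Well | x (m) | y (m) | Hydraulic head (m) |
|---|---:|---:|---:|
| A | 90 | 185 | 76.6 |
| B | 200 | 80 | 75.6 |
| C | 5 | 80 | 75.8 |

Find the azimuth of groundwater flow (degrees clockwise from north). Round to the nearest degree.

173°

Taking A as reference: B−A = (110, -105, -1.0); C−A = (-85, -105, -0.8).
Solve a·Δx + b·Δy = Δh: det = 110·(-105) − (-85)·(-105) = -20475.
∂h/∂x = [(-1.0)·(-105) − (-0.8)·(-105)] / -20475 = -0.001026
∂h/∂y = [110·(-0.8) − (-85)·(-1.0)] / -20475 = +0.008449
Flow direction (−∇h) has components (+0.001026 E, -0.008449 N).
Azimuth = atan2(E, N) = atan2(+0.001026, -0.008449) = 173.1° ≈ 173°.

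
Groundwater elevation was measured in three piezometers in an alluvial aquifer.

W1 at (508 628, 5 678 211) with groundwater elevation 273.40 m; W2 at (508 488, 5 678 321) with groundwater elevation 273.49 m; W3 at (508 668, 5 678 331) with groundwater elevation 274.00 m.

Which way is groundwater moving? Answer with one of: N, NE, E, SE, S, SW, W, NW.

With h = a·x + b·y + c and W1 as origin, the differences give:
  (-140)·a + 110·b = +0.09
  40·a + 120·b = +0.60
Eliminate b (×120 and ×110, subtract): -21200·a = -55.200 → a = ∂h/∂x = +0.002604
Back-substitute: b = ∂h/∂y = +0.004132.
Flow = −∇h = (-0.002604 east, -0.004132 north), which points southwest.

SW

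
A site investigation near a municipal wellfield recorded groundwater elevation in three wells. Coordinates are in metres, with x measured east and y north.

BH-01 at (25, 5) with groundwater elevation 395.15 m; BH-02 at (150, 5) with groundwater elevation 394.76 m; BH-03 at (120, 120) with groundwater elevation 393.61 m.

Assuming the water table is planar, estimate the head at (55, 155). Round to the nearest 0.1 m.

393.4 m

With h = a·x + b·y + c and BH-01 as origin, the differences give:
  125·a + 0·b = -0.39
  95·a + 115·b = -1.54
Eliminate b (×115 and ×0, subtract): 14375·a = -44.850 → a = ∂h/∂x = -0.003120
Back-substitute: b = ∂h/∂y = -0.01081.
h(55, 155) = 395.15 + (-0.003120)·(30) + (-0.01081)·(150) = 395.15 -0.094 -1.622 = 393.434 m.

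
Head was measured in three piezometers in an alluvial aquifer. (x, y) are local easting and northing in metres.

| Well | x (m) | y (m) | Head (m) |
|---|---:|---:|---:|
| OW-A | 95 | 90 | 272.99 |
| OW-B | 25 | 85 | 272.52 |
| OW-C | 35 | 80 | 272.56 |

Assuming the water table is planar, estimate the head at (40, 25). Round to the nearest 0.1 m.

272.3 m

Differences from OW-A: to OW-B (Δx, Δy, Δh) = (-70, -5, -0.47); to OW-C = (-60, -10, -0.43).
Determinant of the coordinate differences = (-70)·(-10) − (-60)·(-5) = 400.
∂h/∂x = [(-0.47)·(-10) − (-0.43)·(-5)] / 400 = +0.006375
∂h/∂y = [(-70)·(-0.43) − (-60)·(-0.47)] / 400 = +0.004750
h(40, 25) = 272.99 + (+0.006375)·(-55) + (+0.004750)·(-65) = 272.99 -0.351 -0.309 = 272.331 m.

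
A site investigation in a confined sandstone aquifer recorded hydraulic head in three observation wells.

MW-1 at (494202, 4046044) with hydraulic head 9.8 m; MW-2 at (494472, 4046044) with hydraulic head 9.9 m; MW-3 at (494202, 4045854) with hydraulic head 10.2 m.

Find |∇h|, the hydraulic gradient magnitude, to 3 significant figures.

∂h/∂x = (9.9 − 9.8) / (494472 − 494202) = +0.0003704
∂h/∂y = (10.2 − 9.8) / (4045854 − 4046044) = -0.002105
|∇h| = √(0.0003704² + -0.002105²) = 0.002137

0.00214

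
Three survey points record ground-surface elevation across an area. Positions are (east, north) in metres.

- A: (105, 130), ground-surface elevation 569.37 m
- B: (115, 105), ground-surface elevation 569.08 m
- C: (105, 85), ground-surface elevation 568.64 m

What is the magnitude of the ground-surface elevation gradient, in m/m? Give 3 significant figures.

0.0199 m/m

Taking A as reference: B−A = (10, -25, -0.29); C−A = (0, -45, -0.73).
Solve a·Δx + b·Δy = Δz: det = 10·(-45) − 0·(-25) = -450.
∂z/∂x = [(-0.29)·(-45) − (-0.73)·(-25)] / -450 = +0.01156
∂z/∂y = [10·(-0.73) − 0·(-0.29)] / -450 = +0.01622
|∇f| = √(0.01156² + 0.01622²) = 0.01992 m/m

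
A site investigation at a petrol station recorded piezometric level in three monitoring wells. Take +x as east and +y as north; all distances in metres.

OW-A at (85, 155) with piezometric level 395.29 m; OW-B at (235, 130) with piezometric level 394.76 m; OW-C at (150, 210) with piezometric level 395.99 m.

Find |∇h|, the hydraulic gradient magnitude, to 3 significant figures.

0.0142

With h = a·x + b·y + c and OW-A as origin, the differences give:
  150·a + (-25)·b = -0.53
  65·a + 55·b = +0.70
Eliminate b (×55 and ×(-25), subtract): 9875·a = -11.650 → a = ∂h/∂x = -0.001180
Back-substitute: b = ∂h/∂y = +0.01412.
|∇h| = √(-0.001180² + 0.01412²) = 0.01417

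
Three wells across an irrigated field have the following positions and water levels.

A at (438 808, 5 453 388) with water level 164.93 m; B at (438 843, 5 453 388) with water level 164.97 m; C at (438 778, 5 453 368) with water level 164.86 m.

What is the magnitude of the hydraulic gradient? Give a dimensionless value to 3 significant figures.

Differences from A: to B (Δx, Δy, Δh) = (35, 0, +0.04); to C = (-30, -20, -0.07).
Solve a·Δx + b·Δy = Δh: det = 35·(-20) − (-30)·0 = -700.
∂h/∂x = [(+0.04)·(-20) − (-0.07)·0] / -700 = +0.001143
∂h/∂y = [35·(-0.07) − (-30)·(+0.04)] / -700 = +0.001786
|∇h| = √(0.001143² + 0.001786²) = 0.00212

0.00212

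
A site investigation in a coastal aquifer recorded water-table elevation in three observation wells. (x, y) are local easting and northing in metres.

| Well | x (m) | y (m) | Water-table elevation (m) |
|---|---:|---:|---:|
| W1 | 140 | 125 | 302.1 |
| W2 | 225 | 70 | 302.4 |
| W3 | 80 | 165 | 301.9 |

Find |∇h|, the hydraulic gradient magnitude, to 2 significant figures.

0.014

Differences from W1: to W2 (Δx, Δy, Δh) = (85, -55, +0.3); to W3 = (-60, 40, -0.2).
Determinant of the coordinate differences = 85·40 − (-60)·(-55) = 100.
∂h/∂x = [(+0.3)·40 − (-0.2)·(-55)] / 100 = +0.010000
∂h/∂y = [85·(-0.2) − (-60)·(+0.3)] / 100 = +0.010000
|∇h| = √(0.010000² + 0.010000²) = 0.01414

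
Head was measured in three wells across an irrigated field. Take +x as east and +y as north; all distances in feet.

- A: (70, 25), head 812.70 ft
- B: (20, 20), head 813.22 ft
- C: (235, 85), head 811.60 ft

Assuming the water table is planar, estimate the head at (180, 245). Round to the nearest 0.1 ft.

814.5 ft

Taking A as reference: B−A = (-50, -5, +0.52); C−A = (165, 60, -1.10).
Solve a·Δx + b·Δy = Δh: det = (-50)·60 − 165·(-5) = -2175.
∂h/∂x = [(+0.52)·60 − (-1.10)·(-5)] / -2175 = -0.01182
∂h/∂y = [(-50)·(-1.10) − 165·(+0.52)] / -2175 = +0.01416
h(180, 245) = 812.70 + (-0.01182)·(110) + (+0.01416)·(220) = 812.70 -1.300 +3.115 = 814.516 ft.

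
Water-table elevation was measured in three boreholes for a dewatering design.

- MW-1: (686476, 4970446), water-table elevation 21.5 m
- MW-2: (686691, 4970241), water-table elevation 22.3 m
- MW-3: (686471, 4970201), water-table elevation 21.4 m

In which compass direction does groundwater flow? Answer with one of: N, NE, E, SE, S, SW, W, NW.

With h = a·x + b·y + c and MW-1 as origin, the differences give:
  215·a + (-205)·b = +0.8
  (-5)·a + (-245)·b = -0.1
Eliminate b (×(-245) and ×(-205), subtract): -53700·a = -216.50 → a = ∂h/∂x = +0.004032
Back-substitute: b = ∂h/∂y = +0.0003259.
Flow = −∇h = (-0.004032 east, -0.0003259 north), which points west.

W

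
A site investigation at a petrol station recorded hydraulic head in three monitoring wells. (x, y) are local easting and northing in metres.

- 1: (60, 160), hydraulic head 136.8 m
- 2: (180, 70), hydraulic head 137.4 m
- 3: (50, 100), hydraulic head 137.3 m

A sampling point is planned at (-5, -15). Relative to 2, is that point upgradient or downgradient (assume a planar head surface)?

upgradient

Differences from 1: to 2 (Δx, Δy, Δh) = (120, -90, +0.6); to 3 = (-10, -60, +0.5).
Determinant of the coordinate differences = 120·(-60) − (-10)·(-90) = -8100.
∂h/∂x = [(+0.6)·(-60) − (+0.5)·(-90)] / -8100 = -0.001111
∂h/∂y = [120·(+0.5) − (-10)·(+0.6)] / -8100 = -0.008148
Head at (-5, -15) = 136.8 + (-0.001111)·(-65) + (-0.008148)·(-175) = 138.30 m.
That is higher than the 137.4 m at 2, so the point is upgradient.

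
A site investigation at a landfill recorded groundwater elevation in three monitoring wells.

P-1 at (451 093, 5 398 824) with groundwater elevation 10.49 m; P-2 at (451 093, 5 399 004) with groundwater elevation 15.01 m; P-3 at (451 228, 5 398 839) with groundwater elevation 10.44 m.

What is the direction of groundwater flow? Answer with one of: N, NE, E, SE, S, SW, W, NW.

S

Taking P-1 as reference: P-2−P-1 = (0, 180, +4.52); P-3−P-1 = (135, 15, -0.05).
Solve a·Δx + b·Δy = Δh: det = 0·15 − 135·180 = -24300.
∂h/∂x = [(+4.52)·15 − (-0.05)·180] / -24300 = -0.003160
∂h/∂y = [0·(-0.05) − 135·(+4.52)] / -24300 = +0.02511
Flow = −∇h = (+0.003160 east, -0.02511 north), which points south.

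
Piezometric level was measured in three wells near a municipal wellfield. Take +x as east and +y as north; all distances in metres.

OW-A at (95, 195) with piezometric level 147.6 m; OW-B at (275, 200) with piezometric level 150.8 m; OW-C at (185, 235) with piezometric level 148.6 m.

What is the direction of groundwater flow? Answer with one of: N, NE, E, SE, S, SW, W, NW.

Three-point gradient (reference OW-A): Δ to OW-B = (180, 5, +3.2), Δ to OW-C = (90, 40, +1.0).
∂h/∂x = +0.01822, ∂h/∂y = -0.01600 (det = 6750).
Flow = −∇h = (-0.01822 east, +0.01600 north), which points northwest.

NW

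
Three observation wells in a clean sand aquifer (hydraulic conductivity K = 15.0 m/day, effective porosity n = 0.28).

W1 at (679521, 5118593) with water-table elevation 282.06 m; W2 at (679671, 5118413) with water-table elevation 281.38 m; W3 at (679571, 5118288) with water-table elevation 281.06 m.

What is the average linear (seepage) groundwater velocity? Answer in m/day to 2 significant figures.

With h = a·x + b·y + c and W1 as origin, the differences give:
  150·a + (-180)·b = -0.68
  50·a + (-305)·b = -1.00
Eliminate b (×(-305) and ×(-180), subtract): -36750·a = 27.400 → a = ∂h/∂x = -0.0007456
Back-substitute: b = ∂h/∂y = +0.003156.
|∇h| = √(-0.0007456² + 0.003156²) = 0.003243
Seepage velocity v = K·i/n = 15.0 × 0.003243 / 0.28 = 0.1737 m/day.

0.17 m/day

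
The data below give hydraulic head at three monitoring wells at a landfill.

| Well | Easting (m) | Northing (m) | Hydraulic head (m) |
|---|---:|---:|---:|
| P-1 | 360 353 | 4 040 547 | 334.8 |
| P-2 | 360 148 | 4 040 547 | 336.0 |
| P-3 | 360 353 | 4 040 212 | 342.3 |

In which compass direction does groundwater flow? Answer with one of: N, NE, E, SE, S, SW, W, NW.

∂h/∂x = (336.0 − 334.8) / (360148 − 360353) = -0.005854
∂h/∂y = (342.3 − 334.8) / (4040212 − 4040547) = -0.02239
Flow = −∇h = (+0.005854 east, +0.02239 north), which points north.

N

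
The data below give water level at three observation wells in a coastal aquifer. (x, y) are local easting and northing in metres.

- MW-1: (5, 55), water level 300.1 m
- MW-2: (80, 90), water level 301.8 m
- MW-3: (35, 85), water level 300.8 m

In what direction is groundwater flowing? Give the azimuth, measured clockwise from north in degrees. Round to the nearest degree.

267°

Differences from MW-1: to MW-2 (Δx, Δy, Δh) = (75, 35, +1.7); to MW-3 = (30, 30, +0.7).
Solve a·Δx + b·Δy = Δh: det = 75·30 − 30·35 = 1200.
∂h/∂x = [(+1.7)·30 − (+0.7)·35] / 1200 = +0.02208
∂h/∂y = [75·(+0.7) − 30·(+1.7)] / 1200 = +0.001250
Flow direction (−∇h) has components (-0.02208 E, -0.001250 N).
Azimuth = atan2(E, N) = atan2(-0.02208, -0.001250) = 266.8° ≈ 267°.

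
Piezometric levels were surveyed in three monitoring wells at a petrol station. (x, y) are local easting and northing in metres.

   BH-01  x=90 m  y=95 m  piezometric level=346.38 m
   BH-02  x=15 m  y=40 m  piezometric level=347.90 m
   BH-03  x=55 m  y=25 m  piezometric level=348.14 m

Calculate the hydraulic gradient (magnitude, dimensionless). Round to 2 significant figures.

Taking BH-01 as reference: BH-02−BH-01 = (-75, -55, +1.52); BH-03−BH-01 = (-35, -70, +1.76).
Solve a·Δx + b·Δy = Δh: det = (-75)·(-70) − (-35)·(-55) = 3325.
∂h/∂x = [(+1.52)·(-70) − (+1.76)·(-55)] / 3325 = -0.002887
∂h/∂y = [(-75)·(+1.76) − (-35)·(+1.52)] / 3325 = -0.02370
|∇h| = √(-0.002887² + -0.02370²) = 0.02388

0.024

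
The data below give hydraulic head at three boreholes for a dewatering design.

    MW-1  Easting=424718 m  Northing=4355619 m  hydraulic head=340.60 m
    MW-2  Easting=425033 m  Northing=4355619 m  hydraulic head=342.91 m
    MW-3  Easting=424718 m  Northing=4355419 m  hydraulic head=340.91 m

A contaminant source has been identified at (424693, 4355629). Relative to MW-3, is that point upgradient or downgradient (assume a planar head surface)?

∂h/∂x = (342.91 − 340.60) / (425033 − 424718) = +0.007333
∂h/∂y = (340.91 − 340.60) / (4355419 − 4355619) = -0.001550
Head at (424693, 4355629) = 340.60 + (+0.007333)·(-25) + (-0.001550)·(10) = 340.40 m.
That is lower than the 340.91 m at MW-3, so the point is downgradient.

downgradient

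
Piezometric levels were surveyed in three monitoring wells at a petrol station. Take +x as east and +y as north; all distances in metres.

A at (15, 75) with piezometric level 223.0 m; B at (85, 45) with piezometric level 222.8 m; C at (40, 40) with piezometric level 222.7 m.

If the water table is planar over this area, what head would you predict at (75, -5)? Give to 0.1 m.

222.3 m

With h = a·x + b·y + c and A as origin, the differences give:
  70·a + (-30)·b = -0.2
  25·a + (-35)·b = -0.3
Eliminate b (×(-35) and ×(-30), subtract): -1700·a = -2.00 → a = ∂h/∂x = +0.001176
Back-substitute: b = ∂h/∂y = +0.009412.
h(75, -5) = 223.0 + (+0.001176)·(60) + (+0.009412)·(-80) = 223.0 +0.071 -0.753 = 222.318 m.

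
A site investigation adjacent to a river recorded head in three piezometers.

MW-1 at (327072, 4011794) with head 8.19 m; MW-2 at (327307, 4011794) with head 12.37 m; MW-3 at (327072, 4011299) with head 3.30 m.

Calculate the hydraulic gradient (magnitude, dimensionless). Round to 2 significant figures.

∂h/∂x = (12.37 − 8.19) / (327307 − 327072) = +0.01779
∂h/∂y = (3.30 − 8.19) / (4011299 − 4011794) = +0.009879
|∇h| = √(0.01779² + 0.009879²) = 0.02035

0.020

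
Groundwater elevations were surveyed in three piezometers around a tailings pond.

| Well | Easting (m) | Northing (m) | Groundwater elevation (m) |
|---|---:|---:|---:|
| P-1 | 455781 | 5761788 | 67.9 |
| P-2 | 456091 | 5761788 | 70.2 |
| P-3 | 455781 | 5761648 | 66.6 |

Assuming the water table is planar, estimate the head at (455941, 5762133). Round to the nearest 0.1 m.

72.3 m

∂h/∂x = (70.2 − 67.9) / (456091 − 455781) = +0.007419
∂h/∂y = (66.6 − 67.9) / (5761648 − 5761788) = +0.009286
h(455941, 5762133) = 67.9 + (+0.007419)·(160) + (+0.009286)·(345) = 67.9 +1.187 +3.204 = 72.291 m.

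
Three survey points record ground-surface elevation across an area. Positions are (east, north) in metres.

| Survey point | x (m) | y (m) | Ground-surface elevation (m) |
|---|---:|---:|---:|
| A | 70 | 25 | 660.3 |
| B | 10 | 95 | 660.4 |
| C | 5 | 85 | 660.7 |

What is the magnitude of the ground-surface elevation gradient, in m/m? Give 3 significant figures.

Taking A as reference: B−A = (-60, 70, +0.1); C−A = (-65, 60, +0.4).
Solve a·Δx + b·Δy = Δz: det = (-60)·60 − (-65)·70 = 950.
∂z/∂x = [(+0.1)·60 − (+0.4)·70] / 950 = -0.02316
∂z/∂y = [(-60)·(+0.4) − (-65)·(+0.1)] / 950 = -0.01842
|∇f| = √(-0.02316² + -0.01842²) = 0.02959 m/m

0.0296 m/m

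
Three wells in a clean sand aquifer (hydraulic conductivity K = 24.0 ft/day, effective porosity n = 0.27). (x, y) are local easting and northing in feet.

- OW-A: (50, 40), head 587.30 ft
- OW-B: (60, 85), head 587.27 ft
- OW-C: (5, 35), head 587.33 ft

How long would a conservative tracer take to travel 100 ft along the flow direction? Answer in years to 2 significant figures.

Differences from OW-A: to OW-B (Δx, Δy, Δh) = (10, 45, -0.03); to OW-C = (-45, -5, +0.03).
Determinant of the coordinate differences = 10·(-5) − (-45)·45 = 1975.
∂h/∂x = [(-0.03)·(-5) − (+0.03)·45] / 1975 = -0.0006076
∂h/∂y = [10·(+0.03) − (-45)·(-0.03)] / 1975 = -0.0005316
|∇h| = √(-0.0006076² + -0.0005316²) = 0.0008073
Seepage velocity v = K·i/n = 24.0 × 0.0008073 / 0.27 = 0.07176 ft/day.
t = 100 / 0.07176 = 1394 days = 3.82 years.

3.8 years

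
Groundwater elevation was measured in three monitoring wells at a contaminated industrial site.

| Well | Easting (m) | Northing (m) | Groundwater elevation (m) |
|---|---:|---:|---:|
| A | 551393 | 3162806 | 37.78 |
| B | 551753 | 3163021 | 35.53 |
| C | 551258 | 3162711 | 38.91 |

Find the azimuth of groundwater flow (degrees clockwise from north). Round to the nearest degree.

Taking A as reference: B−A = (360, 215, -2.25); C−A = (-135, -95, +1.13).
Solve a·Δx + b·Δy = Δh: det = 360·(-95) − (-135)·215 = -5175.
∂h/∂x = [(-2.25)·(-95) − (+1.13)·215] / -5175 = +0.005643
∂h/∂y = [360·(+1.13) − (-135)·(-2.25)] / -5175 = -0.01991
Flow direction (−∇h) has components (-0.005643 E, +0.01991 N).
Azimuth = atan2(E, N) = atan2(-0.005643, +0.01991) = 344.2° ≈ 344°.

344°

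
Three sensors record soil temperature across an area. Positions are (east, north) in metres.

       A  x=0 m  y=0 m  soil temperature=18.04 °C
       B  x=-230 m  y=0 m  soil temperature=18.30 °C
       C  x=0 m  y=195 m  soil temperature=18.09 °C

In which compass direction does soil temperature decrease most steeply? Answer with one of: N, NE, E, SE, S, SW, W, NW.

∂T/∂x = (18.30 − 18.04) / (-230 − 0) = -0.001130
∂T/∂y = (18.09 − 18.04) / (195 − 0) = +0.0002564
Steepest decrease is along −∇f = (+0.001130 E, -0.0002564 N) → east.

E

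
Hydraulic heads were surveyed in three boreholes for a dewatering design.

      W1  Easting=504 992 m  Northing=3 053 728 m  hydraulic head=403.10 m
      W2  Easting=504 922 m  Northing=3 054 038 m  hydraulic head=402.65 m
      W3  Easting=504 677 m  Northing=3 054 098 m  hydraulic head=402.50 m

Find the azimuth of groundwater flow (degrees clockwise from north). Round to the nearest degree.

Differences from W1: to W2 (Δx, Δy, Δh) = (-70, 310, -0.45); to W3 = (-315, 370, -0.60).
Determinant of the coordinate differences = (-70)·370 − (-315)·310 = 71750.
∂h/∂x = [(-0.45)·370 − (-0.60)·310] / 71750 = +0.0002718
∂h/∂y = [(-70)·(-0.60) − (-315)·(-0.45)] / 71750 = -0.001390
Flow direction (−∇h) has components (-0.0002718 E, +0.001390 N).
Azimuth = atan2(E, N) = atan2(-0.0002718, +0.001390) = 348.9° ≈ 349°.

349°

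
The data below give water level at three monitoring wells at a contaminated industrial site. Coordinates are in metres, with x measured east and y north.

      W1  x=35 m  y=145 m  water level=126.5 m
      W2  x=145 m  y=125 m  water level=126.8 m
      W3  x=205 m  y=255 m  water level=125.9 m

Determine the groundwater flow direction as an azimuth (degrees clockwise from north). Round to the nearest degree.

350°

Differences from W1: to W2 (Δx, Δy, Δh) = (110, -20, +0.3); to W3 = (170, 110, -0.6).
Determinant of the coordinate differences = 110·110 − 170·(-20) = 15500.
∂h/∂x = [(+0.3)·110 − (-0.6)·(-20)] / 15500 = +0.001355
∂h/∂y = [110·(-0.6) − 170·(+0.3)] / 15500 = -0.007548
Flow direction (−∇h) has components (-0.001355 E, +0.007548 N).
Azimuth = atan2(E, N) = atan2(-0.001355, +0.007548) = 349.8° ≈ 350°.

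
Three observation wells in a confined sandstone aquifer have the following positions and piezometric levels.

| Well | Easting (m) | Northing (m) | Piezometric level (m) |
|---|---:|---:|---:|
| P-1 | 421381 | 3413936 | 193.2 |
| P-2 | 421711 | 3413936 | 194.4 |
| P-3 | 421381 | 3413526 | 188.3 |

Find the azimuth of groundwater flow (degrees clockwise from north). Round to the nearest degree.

∂h/∂x = (194.4 − 193.2) / (421711 − 421381) = +0.003636
∂h/∂y = (188.3 − 193.2) / (3413526 − 3413936) = +0.01195
Flow direction (−∇h) has components (-0.003636 E, -0.01195 N).
Azimuth = atan2(E, N) = atan2(-0.003636, -0.01195) = 196.9° ≈ 197°.

197°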